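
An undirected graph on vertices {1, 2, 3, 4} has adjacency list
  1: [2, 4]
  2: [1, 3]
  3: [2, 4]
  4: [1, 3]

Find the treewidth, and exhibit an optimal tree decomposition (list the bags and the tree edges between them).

Each bag holds 3 vertices, so the decomposition has width 2, which upper-bounds the treewidth. The edges 4–3–2–1–4 form a cycle, so G is not a tree and its treewidth is at least 2. Hence tw(G) = 2 exactly.

Treewidth 2.
One optimal decomposition is:
Bags: B1 = {2, 3, 4}  B2 = {1, 2, 4}
Tree: B1–B2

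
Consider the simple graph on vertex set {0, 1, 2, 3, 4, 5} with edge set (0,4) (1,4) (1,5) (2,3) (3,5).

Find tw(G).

1

A width-1 tree decomposition is:
Bags: B1 = {0, 4}  B2 = {1, 4}  B3 = {1, 5}  B4 = {3, 5}  B5 = {2, 3}
Tree: B1–B2, B2–B3, B3–B4, B4–B5
Every bag has size at most 2, so the width is 2 − 1 = 1 and tw(G) ≤ 1. Since G has at least one edge (e.g. 0–4), it is not an edgeless graph, so tw(G) ≥ 1. Combining the bounds, tw(G) = 1.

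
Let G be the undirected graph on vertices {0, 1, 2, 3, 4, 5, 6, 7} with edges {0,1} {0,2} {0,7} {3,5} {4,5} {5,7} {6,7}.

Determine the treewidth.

1

A width-1 tree decomposition is:
Bags: B1 = {6, 7}  B2 = {0, 7}  B3 = {5, 7}  B4 = {0, 1}  B5 = {4, 5}  B6 = {0, 2}  B7 = {3, 5}
Tree: B1–B2, B1–B3, B2–B4, B3–B5, B2–B6, B3–B7
The largest bag has 2 vertices, giving width 1; this decomposition certifies tw(G) ≤ 1. Since G has at least one edge (e.g. 6–7), it is not an edgeless graph, so tw(G) ≥ 1. Therefore the treewidth is 1.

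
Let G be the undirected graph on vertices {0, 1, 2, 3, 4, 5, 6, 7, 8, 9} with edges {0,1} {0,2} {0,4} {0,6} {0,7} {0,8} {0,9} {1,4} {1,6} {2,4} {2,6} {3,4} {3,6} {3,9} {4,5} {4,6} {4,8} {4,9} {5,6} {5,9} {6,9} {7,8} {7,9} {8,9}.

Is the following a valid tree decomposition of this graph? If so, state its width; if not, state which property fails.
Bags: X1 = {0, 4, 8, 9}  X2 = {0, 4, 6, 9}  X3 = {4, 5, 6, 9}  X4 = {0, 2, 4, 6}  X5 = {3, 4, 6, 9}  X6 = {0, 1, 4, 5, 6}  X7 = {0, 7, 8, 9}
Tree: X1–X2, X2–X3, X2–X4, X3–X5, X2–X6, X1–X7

A tree decomposition must satisfy three properties: every vertex lies in some bag; for every edge, both endpoints lie together in some bag; and for every vertex, the bags containing it form a connected subtree. Here bags containing vertex 5 are not connected in the tree, so the decomposition is invalid.

No — bags containing vertex 5 are not connected in the tree.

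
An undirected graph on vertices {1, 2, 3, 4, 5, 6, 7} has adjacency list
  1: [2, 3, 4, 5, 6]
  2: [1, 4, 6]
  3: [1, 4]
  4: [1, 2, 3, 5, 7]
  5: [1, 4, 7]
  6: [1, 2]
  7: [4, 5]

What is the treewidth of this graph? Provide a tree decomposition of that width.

Treewidth 2.
Bags: B1 = {1, 4, 5}  B2 = {1, 3, 4}  B3 = {4, 5, 7}  B4 = {1, 2, 4}  B5 = {1, 2, 6}
Tree: B1–B2, B1–B3, B2–B4, B4–B5

Each bag holds 3 vertices, so the decomposition has width 2, which upper-bounds the treewidth. Conversely, {1, 2, 4} is a clique of size 3, and the vertices of any clique must share a bag in every tree decomposition; so some bag has ≥ 3 vertices and tw(G) ≥ 2. The upper and lower bounds meet at 2, so that is the treewidth.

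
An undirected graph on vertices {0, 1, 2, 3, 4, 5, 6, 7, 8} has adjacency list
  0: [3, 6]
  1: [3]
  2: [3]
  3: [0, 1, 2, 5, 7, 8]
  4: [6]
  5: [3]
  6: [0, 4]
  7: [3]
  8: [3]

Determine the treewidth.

1

A width-1 tree decomposition is:
Bags: B1 = {1, 3}  B2 = {0, 3}  B3 = {3, 8}  B4 = {3, 5}  B5 = {3, 7}  B6 = {0, 6}  B7 = {2, 3}  B8 = {4, 6}
Tree: B1–B2, B1–B3, B1–B4, B4–B5, B2–B6, B4–B7, B6–B8
Each bag holds 2 vertices, so the decomposition has width 1, which upper-bounds the treewidth. Since G has at least one edge (e.g. 1–3), it is not an edgeless graph, so tw(G) ≥ 1. Hence tw(G) = 1 exactly.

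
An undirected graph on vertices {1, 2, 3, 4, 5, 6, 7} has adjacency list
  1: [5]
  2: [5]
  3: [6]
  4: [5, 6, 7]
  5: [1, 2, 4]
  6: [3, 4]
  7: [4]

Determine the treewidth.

A width-1 tree decomposition is:
Bags: B1 = {4, 6}  B2 = {4, 5}  B3 = {3, 6}  B4 = {2, 5}  B5 = {4, 7}  B6 = {1, 5}
Tree: B1–B2, B1–B3, B2–B4, B1–B5, B2–B6
The largest bag has 2 vertices, giving width 1; this decomposition certifies tw(G) ≤ 1. Since G has at least one edge (e.g. 4–6), it is not an edgeless graph, so tw(G) ≥ 1. Combining the bounds, tw(G) = 1.

1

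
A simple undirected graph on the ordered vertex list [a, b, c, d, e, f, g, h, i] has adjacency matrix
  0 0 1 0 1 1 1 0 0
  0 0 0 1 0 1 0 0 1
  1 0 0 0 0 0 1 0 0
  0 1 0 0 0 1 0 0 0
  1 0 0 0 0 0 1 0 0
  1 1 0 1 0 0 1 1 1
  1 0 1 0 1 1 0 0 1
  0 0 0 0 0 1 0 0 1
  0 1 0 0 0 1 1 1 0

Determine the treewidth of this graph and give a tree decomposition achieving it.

Treewidth 2.
One such decomposition:
Bags: B1 = {f, g, i}  B2 = {f, h, i}  B3 = {a, f, g}  B4 = {a, e, g}  B5 = {b, f, i}  B6 = {a, c, g}  B7 = {b, d, f}
Tree: B1–B2, B1–B3, B3–B4, B1–B5, B4–B6, B5–B7

Every bag has size at most 3, so the width is 3 − 1 = 2 and tw(G) ≤ 2. On the other hand G contains the 3-clique {a, e, g}. A clique must lie in a single bag of any decomposition, so no decomposition can have width below 2. Hence tw(G) = 2 exactly.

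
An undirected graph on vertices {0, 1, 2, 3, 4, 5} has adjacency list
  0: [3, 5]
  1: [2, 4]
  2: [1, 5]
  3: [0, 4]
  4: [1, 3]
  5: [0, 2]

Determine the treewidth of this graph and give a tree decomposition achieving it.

Each bag holds 3 vertices, so the decomposition has width 2, which upper-bounds the treewidth. Since 2–5–0–3–4–1–2 is a cycle in G, G is not acyclic. Forests are exactly the graphs of treewidth ≤ 1, so tw(G) ≥ 2. Hence tw(G) = 2 exactly.

Treewidth 2.
Bags: B1 = {0, 2, 5}  B2 = {0, 2, 3}  B3 = {2, 3, 4}  B4 = {1, 2, 4}
Tree: B1–B2, B2–B3, B3–B4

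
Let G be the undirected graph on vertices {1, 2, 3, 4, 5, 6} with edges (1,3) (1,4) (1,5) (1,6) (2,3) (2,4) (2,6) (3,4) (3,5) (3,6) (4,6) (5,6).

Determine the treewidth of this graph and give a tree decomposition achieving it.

Each bag holds 4 vertices, so the decomposition has width 3, which upper-bounds the treewidth. On the other hand G contains the 4-clique {1, 3, 4, 6}. A clique must lie in a single bag of any decomposition, so no decomposition can have width below 3. The upper and lower bounds meet at 3, so that is the treewidth.

Treewidth 3.
Bags: B1 = {1, 3, 5, 6}  B2 = {1, 3, 4, 6}  B3 = {2, 3, 4, 6}
Tree: B1–B2, B2–B3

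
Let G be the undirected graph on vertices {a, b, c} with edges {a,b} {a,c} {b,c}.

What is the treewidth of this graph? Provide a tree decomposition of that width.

With just one bag of size 3, the width is 3 − 1 = 2, so tw(G) ≤ 2. For the lower bound, the 3 vertices {a, b, c} are pairwise adjacent, and any tree decomposition puts a clique entirely inside one bag — forcing width ≥ 2. Combining the bounds, tw(G) = 2.

Treewidth 2.
One optimal decomposition is:
Bags: B1 = {a, b, c}
Tree: (single bag)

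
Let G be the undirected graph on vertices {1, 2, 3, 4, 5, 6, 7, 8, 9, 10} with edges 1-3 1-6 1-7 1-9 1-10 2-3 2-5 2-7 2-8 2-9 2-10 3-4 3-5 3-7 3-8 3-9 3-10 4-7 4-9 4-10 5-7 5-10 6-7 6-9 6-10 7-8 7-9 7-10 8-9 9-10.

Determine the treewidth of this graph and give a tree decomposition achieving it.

Every bag has size at most 5, so the width is 5 − 1 = 4 and tw(G) ≤ 4. Conversely, {2, 3, 7, 8, 9} is a clique of size 5, and the vertices of any clique must share a bag in every tree decomposition; so some bag has ≥ 5 vertices and tw(G) ≥ 4. Hence tw(G) = 4 exactly.

Treewidth 4.
One such decomposition:
Bags: B1 = {2, 3, 5, 7, 10}  B2 = {2, 3, 7, 9, 10}  B3 = {1, 3, 7, 9, 10}  B4 = {1, 6, 7, 9, 10}  B5 = {3, 4, 7, 9, 10}  B6 = {2, 3, 7, 8, 9}
Tree: B1–B2, B2–B3, B3–B4, B3–B5, B2–B6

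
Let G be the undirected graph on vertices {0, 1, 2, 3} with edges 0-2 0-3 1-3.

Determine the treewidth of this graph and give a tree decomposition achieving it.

Treewidth 1.
One optimal decomposition is:
Bags: B1 = {0, 3}  B2 = {0, 2}  B3 = {1, 3}
Tree: B1–B2, B1–B3

The largest bag has 2 vertices, giving width 1; this decomposition certifies tw(G) ≤ 1. Since G has at least one edge (e.g. 3–0), it is not an edgeless graph, so tw(G) ≥ 1. Combining the bounds, tw(G) = 1.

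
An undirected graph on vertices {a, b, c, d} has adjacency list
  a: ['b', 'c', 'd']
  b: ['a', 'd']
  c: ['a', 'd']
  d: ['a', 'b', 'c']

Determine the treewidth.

A width-2 tree decomposition is:
Bags: B1 = {a, c, d}  B2 = {a, b, d}
Tree: B1–B2
The largest bag has 3 vertices, giving width 2; this decomposition certifies tw(G) ≤ 2. For the lower bound, the 3 vertices {a, c, d} are pairwise adjacent, and any tree decomposition puts a clique entirely inside one bag — forcing width ≥ 2. The upper and lower bounds meet at 2, so that is the treewidth.

2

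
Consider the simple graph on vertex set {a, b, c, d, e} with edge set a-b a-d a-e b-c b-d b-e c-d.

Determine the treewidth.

A width-2 tree decomposition is:
Bags: B1 = {a, b, d}  B2 = {b, c, d}  B3 = {a, b, e}
Tree: B1–B2, B1–B3
Each bag holds 3 vertices, so the decomposition has width 2, which upper-bounds the treewidth. Conversely, {b, c, d} is a clique of size 3, and the vertices of any clique must share a bag in every tree decomposition; so some bag has ≥ 3 vertices and tw(G) ≥ 2. The upper and lower bounds meet at 2, so that is the treewidth.

2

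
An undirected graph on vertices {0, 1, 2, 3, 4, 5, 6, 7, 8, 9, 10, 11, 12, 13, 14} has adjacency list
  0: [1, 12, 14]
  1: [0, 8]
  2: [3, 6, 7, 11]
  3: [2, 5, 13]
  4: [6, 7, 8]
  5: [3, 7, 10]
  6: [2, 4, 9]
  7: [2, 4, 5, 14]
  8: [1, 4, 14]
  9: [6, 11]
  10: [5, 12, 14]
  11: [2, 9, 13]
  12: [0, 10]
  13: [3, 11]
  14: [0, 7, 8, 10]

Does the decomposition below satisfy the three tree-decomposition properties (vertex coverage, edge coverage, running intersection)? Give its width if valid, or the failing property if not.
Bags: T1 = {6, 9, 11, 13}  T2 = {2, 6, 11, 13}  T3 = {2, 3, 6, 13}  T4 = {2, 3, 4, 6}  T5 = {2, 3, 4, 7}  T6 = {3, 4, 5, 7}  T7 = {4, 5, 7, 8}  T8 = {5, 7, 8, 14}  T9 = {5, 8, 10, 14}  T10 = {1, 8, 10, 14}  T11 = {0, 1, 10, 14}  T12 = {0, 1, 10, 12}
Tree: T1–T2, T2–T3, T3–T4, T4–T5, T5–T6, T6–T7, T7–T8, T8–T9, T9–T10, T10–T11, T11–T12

Vertex coverage: the bags together contain {0, 1, 2, 3, 4, 5, 6, 7, 8, 9, 10, 11, 12, 13, 14}, the full vertex set. Edge coverage: each edge of G has both endpoints in at least one bag. Running intersection: for every vertex, the bags containing it form a connected subtree. All three properties hold, so this is a valid tree decomposition of width max|bag| − 1 = 3, and hence tw(G) ≤ 3.

Yes; width 3.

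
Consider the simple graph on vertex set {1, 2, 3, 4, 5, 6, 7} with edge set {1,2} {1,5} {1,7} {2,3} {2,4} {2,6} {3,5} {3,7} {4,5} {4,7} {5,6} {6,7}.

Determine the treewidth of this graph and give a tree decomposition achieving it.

The largest bag has 4 vertices, giving width 3; this decomposition certifies tw(G) ≤ 3. For the lower bound: the 4 vertex sets {3,7}, {2,4}, {5}, {1} are disjoint, each induces a connected subgraph, and every pair is joined by at least one edge of G. Contracting each set to a single vertex therefore yields K_{4} as a minor, and since treewidth is minor-monotone, tw(G) ≥ tw(K_{4}) = 3. Therefore the treewidth is 3.

Treewidth 3.
One optimal decomposition is:
Bags: B1 = {2, 3, 5, 7}  B2 = {2, 4, 5, 7}  B3 = {1, 2, 5, 7}  B4 = {2, 5, 6, 7}
Tree: B1–B2, B2–B3, B3–B4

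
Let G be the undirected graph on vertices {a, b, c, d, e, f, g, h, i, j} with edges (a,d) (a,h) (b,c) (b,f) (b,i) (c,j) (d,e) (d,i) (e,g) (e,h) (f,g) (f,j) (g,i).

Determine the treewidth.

A width-2 tree decomposition is:
Bags: B1 = {a, d, h}  B2 = {d, e, h}  B3 = {d, e, i}  B4 = {e, g, i}  B5 = {b, g, i}  B6 = {b, f, g}  B7 = {b, c, f}  B8 = {c, f, j}
Tree: B1–B2, B2–B3, B3–B4, B4–B5, B5–B6, B6–B7, B7–B8
The largest bag has 3 vertices, giving width 2; this decomposition certifies tw(G) ≤ 2. Since a–h–e–d–a is a cycle in G, G is not acyclic. Forests are exactly the graphs of treewidth ≤ 1, so tw(G) ≥ 2. Hence tw(G) = 2 exactly.

2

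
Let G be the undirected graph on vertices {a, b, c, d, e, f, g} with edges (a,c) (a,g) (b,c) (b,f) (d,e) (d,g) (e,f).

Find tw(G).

A width-2 tree decomposition is:
Bags: B1 = {b, e, f}  B2 = {b, c, e}  B3 = {a, c, e}  B4 = {a, e, g}  B5 = {d, e, g}
Tree: B1–B2, B2–B3, B3–B4, B4–B5
Every bag has size at most 3, so the width is 3 − 1 = 2 and tw(G) ≤ 2. The edges e–f–b–c–a–g–d–e form a cycle, so G is not a tree and its treewidth is at least 2. Combining the bounds, tw(G) = 2.

2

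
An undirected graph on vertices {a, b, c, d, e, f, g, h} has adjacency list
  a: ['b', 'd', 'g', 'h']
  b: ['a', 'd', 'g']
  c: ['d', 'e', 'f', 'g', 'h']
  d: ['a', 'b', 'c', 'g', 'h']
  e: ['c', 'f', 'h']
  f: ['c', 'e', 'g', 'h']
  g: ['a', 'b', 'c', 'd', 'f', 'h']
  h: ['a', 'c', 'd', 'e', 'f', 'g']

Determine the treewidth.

3

A width-3 tree decomposition is:
Bags: B1 = {a, b, d, g}  B2 = {a, d, g, h}  B3 = {c, d, g, h}  B4 = {c, f, g, h}  B5 = {c, e, f, h}
Tree: B1–B2, B2–B3, B3–B4, B4–B5
Each bag holds 4 vertices, so the decomposition has width 3, which upper-bounds the treewidth. On the other hand G contains the 4-clique {c, d, g, h}. A clique must lie in a single bag of any decomposition, so no decomposition can have width below 3. Hence tw(G) = 3 exactly.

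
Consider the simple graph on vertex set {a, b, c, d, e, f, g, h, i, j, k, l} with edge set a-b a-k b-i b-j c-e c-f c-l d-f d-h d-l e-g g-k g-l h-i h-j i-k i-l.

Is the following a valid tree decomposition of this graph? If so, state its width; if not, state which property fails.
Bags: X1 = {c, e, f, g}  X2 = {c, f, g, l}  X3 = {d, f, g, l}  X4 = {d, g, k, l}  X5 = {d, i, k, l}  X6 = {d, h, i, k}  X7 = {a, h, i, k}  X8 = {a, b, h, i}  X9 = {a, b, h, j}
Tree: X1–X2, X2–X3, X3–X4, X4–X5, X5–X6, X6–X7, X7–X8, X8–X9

Yes; width 3.

Every vertex of G appears in some bag (union = {a, b, c, d, e, f, g, h, i, j, k, l}); every edge is covered by a bag; and for each vertex v the set of bags containing v is connected in the bag tree. The decomposition is therefore valid. The largest bag has 4 vertices, so the width is 3.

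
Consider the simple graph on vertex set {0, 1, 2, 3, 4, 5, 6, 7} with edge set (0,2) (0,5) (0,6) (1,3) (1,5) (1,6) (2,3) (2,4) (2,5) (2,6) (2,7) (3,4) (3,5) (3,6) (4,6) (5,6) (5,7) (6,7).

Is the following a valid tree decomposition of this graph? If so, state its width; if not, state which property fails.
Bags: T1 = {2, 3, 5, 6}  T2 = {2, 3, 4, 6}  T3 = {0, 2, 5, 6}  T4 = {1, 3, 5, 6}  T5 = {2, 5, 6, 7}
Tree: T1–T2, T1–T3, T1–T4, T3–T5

Vertex coverage: the bags together contain {0, 1, 2, 3, 4, 5, 6, 7}, the full vertex set. Edge coverage: each edge of G has both endpoints in at least one bag. Running intersection: for every vertex, the bags containing it form a connected subtree. All three properties hold, so this is a valid tree decomposition of width max|bag| − 1 = 3, and hence tw(G) ≤ 3.

Yes; width 3.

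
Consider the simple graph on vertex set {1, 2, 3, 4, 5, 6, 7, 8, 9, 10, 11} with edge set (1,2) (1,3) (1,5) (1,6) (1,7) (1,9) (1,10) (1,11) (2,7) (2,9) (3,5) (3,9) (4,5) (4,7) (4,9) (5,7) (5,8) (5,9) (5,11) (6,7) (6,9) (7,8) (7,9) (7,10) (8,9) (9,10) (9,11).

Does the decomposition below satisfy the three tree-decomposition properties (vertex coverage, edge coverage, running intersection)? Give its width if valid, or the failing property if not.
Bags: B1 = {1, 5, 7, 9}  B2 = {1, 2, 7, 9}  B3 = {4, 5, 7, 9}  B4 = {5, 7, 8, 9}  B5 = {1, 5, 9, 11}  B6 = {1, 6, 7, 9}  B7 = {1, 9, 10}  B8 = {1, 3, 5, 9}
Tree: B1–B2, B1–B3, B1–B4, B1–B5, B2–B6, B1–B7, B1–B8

A tree decomposition must satisfy three properties: every vertex lies in some bag; for every edge, both endpoints lie together in some bag; and for every vertex, the bags containing it form a connected subtree. Here edge (7,10) lies in no bag, so the decomposition is invalid.

No — edge (7,10) lies in no bag.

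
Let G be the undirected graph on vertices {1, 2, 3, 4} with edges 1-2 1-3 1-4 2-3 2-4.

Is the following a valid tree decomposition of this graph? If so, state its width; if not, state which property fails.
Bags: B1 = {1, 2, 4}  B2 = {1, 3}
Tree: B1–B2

A tree decomposition must satisfy three properties: every vertex lies in some bag; for every edge, both endpoints lie together in some bag; and for every vertex, the bags containing it form a connected subtree. Here edge (2,3) lies in no bag, so the decomposition is invalid.

No — edge (2,3) lies in no bag.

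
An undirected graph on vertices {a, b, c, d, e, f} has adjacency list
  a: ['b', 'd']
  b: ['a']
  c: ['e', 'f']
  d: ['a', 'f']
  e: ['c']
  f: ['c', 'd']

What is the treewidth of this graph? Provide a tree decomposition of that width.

The largest bag has 2 vertices, giving width 1; this decomposition certifies tw(G) ≤ 1. Since G has at least one edge (e.g. b–a), it is not an edgeless graph, so tw(G) ≥ 1. Hence tw(G) = 1 exactly.

Treewidth 1.
Bags: B1 = {a, b}  B2 = {a, d}  B3 = {d, f}  B4 = {c, f}  B5 = {c, e}
Tree: B1–B2, B2–B3, B3–B4, B4–B5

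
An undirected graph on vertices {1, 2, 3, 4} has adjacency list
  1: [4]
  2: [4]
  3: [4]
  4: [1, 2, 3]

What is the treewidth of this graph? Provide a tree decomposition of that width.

Treewidth 1.
One optimal decomposition is:
Bags: B1 = {2, 4}  B2 = {1, 4}  B3 = {3, 4}
Tree: B1–B2, B1–B3

The largest bag has 2 vertices, giving width 1; this decomposition certifies tw(G) ≤ 1. G has an edge, so its treewidth is at least 1. Combining the bounds, tw(G) = 1.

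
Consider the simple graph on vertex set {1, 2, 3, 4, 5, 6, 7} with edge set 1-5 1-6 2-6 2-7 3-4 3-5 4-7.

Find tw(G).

2

A width-2 tree decomposition is:
Bags: B1 = {1, 5, 6}  B2 = {2, 5, 6}  B3 = {2, 5, 7}  B4 = {4, 5, 7}  B5 = {3, 4, 5}
Tree: B1–B2, B2–B3, B3–B4, B4–B5
Each bag holds 3 vertices, so the decomposition has width 2, which upper-bounds the treewidth. For the lower bound, G contains the cycle 5–1–6–2–7–4–3–5, so G is not a forest; only forests have treewidth ≤ 1, hence tw(G) ≥ 2. Hence tw(G) = 2 exactly.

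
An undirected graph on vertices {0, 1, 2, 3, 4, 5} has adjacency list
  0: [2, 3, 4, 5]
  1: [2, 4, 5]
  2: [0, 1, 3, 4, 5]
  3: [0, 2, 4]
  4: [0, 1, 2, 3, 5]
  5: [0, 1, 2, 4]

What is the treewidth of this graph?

A width-3 tree decomposition is:
Bags: B1 = {1, 2, 4, 5}  B2 = {0, 2, 4, 5}  B3 = {0, 2, 3, 4}
Tree: B1–B2, B2–B3
The largest bag has 4 vertices, giving width 3; this decomposition certifies tw(G) ≤ 3. On the other hand G contains the 4-clique {0, 2, 3, 4}. A clique must lie in a single bag of any decomposition, so no decomposition can have width below 3. Therefore the treewidth is 3.

3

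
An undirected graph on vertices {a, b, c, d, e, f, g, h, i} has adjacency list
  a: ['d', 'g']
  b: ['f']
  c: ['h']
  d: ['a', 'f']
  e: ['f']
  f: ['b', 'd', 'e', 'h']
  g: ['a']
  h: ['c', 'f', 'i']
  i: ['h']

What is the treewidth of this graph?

A width-1 tree decomposition is:
Bags: B1 = {b, f}  B2 = {f, h}  B3 = {h, i}  B4 = {d, f}  B5 = {a, d}  B6 = {c, h}  B7 = {a, g}  B8 = {e, f}
Tree: B1–B2, B2–B3, B2–B4, B4–B5, B3–B6, B5–B7, B1–B8
The largest bag has 2 vertices, giving width 1; this decomposition certifies tw(G) ≤ 1. Since G has at least one edge (e.g. f–b), it is not an edgeless graph, so tw(G) ≥ 1. Combining the bounds, tw(G) = 1.

1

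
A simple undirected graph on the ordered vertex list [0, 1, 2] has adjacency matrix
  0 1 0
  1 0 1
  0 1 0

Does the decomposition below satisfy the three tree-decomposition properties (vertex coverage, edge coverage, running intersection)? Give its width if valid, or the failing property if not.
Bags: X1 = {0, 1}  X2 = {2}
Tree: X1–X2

No — edge (1,2) lies in no bag.

A tree decomposition must satisfy three properties: every vertex lies in some bag; for every edge, both endpoints lie together in some bag; and for every vertex, the bags containing it form a connected subtree. Here edge (1,2) lies in no bag, so the decomposition is invalid.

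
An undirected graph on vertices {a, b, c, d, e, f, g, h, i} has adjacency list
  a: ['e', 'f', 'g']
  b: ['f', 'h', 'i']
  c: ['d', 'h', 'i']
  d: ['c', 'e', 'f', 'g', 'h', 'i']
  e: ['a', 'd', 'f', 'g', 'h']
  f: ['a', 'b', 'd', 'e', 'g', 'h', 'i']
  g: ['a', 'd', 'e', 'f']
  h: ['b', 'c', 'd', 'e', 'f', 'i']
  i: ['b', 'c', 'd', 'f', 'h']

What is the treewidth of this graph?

A width-3 tree decomposition is:
Bags: B1 = {d, e, f, h}  B2 = {d, f, h, i}  B3 = {b, f, h, i}  B4 = {c, d, h, i}  B5 = {d, e, f, g}  B6 = {a, e, f, g}
Tree: B1–B2, B2–B3, B2–B4, B1–B5, B5–B6
The largest bag has 4 vertices, giving width 3; this decomposition certifies tw(G) ≤ 3. On the other hand G contains the 4-clique {c, d, h, i}. A clique must lie in a single bag of any decomposition, so no decomposition can have width below 3. The upper and lower bounds meet at 3, so that is the treewidth.

3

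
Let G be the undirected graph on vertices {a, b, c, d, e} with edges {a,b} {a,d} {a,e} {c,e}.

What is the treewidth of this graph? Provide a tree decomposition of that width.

Treewidth 1.
One such decomposition:
Bags: B1 = {a, e}  B2 = {a, b}  B3 = {c, e}  B4 = {a, d}
Tree: B1–B2, B1–B3, B2–B4

The largest bag has 2 vertices, giving width 1; this decomposition certifies tw(G) ≤ 1. G has an edge, so its treewidth is at least 1. Therefore the treewidth is 1.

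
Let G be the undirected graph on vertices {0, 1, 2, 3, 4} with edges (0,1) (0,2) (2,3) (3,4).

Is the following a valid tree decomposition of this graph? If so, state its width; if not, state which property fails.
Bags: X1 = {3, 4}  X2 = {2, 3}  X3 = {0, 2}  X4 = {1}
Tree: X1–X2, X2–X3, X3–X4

A tree decomposition must satisfy three properties: every vertex lies in some bag; for every edge, both endpoints lie together in some bag; and for every vertex, the bags containing it form a connected subtree. Here edge (0,1) lies in no bag, so the decomposition is invalid.

No — edge (0,1) lies in no bag.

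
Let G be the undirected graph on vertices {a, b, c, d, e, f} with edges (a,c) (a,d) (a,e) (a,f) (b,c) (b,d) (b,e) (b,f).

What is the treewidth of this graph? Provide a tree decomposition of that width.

Treewidth 2.
One optimal decomposition is:
Bags: B1 = {a, b, d}  B2 = {a, b, e}  B3 = {a, b, f}  B4 = {a, b, c}
Tree: B1–B2, B2–B3, B3–B4

Every bag has size at most 3, so the width is 3 − 1 = 2 and tw(G) ≤ 2. The edges d–a–e–b–d form a cycle, so G is not a tree and its treewidth is at least 2. Hence tw(G) = 2 exactly.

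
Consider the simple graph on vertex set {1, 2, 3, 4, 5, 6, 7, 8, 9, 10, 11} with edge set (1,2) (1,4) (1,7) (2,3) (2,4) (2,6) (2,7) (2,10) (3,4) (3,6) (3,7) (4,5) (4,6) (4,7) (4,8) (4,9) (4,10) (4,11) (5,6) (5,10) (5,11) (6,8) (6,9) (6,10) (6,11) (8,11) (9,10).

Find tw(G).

3

A width-3 tree decomposition is:
Bags: B1 = {2, 4, 6, 10}  B2 = {4, 5, 6, 10}  B3 = {4, 6, 9, 10}  B4 = {2, 3, 4, 6}  B5 = {2, 3, 4, 7}  B6 = {4, 5, 6, 11}  B7 = {4, 6, 8, 11}  B8 = {1, 2, 4, 7}
Tree: B1–B2, B2–B3, B1–B4, B4–B5, B2–B6, B6–B7, B5–B8
The largest bag has 4 vertices, giving width 3; this decomposition certifies tw(G) ≤ 3. On the other hand G contains the 4-clique {1, 2, 4, 7}. A clique must lie in a single bag of any decomposition, so no decomposition can have width below 3. Therefore the treewidth is 3.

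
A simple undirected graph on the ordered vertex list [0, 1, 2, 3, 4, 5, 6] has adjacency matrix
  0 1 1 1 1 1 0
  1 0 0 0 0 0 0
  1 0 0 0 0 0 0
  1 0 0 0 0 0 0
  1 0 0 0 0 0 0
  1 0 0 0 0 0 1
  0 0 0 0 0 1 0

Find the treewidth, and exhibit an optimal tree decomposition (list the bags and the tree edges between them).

Every bag has size at most 2, so the width is 2 − 1 = 1 and tw(G) ≤ 1. Since G has at least one edge (e.g. 0–5), it is not an edgeless graph, so tw(G) ≥ 1. Combining the bounds, tw(G) = 1.

Treewidth 1.
Bags: B1 = {0, 5}  B2 = {0, 1}  B3 = {5, 6}  B4 = {0, 4}  B5 = {0, 3}  B6 = {0, 2}
Tree: B1–B2, B1–B3, B1–B4, B2–B5, B4–B6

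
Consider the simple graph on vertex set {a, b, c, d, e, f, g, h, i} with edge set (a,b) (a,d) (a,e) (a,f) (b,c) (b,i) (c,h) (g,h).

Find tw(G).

A width-1 tree decomposition is:
Bags: B1 = {a, d}  B2 = {a, b}  B3 = {b, c}  B4 = {b, i}  B5 = {a, e}  B6 = {c, h}  B7 = {g, h}  B8 = {a, f}
Tree: B1–B2, B2–B3, B3–B4, B2–B5, B3–B6, B6–B7, B1–B8
Every bag has size at most 2, so the width is 2 − 1 = 1 and tw(G) ≤ 1. G has an edge, so its treewidth is at least 1. Combining the bounds, tw(G) = 1.

1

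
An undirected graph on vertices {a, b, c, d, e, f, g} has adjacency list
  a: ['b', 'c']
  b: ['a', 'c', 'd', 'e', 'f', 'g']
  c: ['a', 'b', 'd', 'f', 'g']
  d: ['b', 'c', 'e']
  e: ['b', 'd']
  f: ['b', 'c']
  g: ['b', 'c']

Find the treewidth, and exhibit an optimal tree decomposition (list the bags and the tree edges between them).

Every bag has size at most 3, so the width is 3 − 1 = 2 and tw(G) ≤ 2. On the other hand G contains the 3-clique {b, d, e}. A clique must lie in a single bag of any decomposition, so no decomposition can have width below 2. The upper and lower bounds meet at 2, so that is the treewidth.

Treewidth 2.
Bags: B1 = {b, d, e}  B2 = {b, c, d}  B3 = {a, b, c}  B4 = {b, c, g}  B5 = {b, c, f}
Tree: B1–B2, B2–B3, B2–B4, B3–B5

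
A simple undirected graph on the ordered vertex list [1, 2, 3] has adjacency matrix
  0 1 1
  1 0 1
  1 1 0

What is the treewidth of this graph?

A width-2 tree decomposition is:
Bags: B1 = {1, 2, 3}
Tree: (single bag)
A single bag containing all 3 vertices is trivially a valid decomposition of width 2. On the other hand G contains the 3-clique {1, 2, 3}. A clique must lie in a single bag of any decomposition, so no decomposition can have width below 2. Combining the bounds, tw(G) = 2.

2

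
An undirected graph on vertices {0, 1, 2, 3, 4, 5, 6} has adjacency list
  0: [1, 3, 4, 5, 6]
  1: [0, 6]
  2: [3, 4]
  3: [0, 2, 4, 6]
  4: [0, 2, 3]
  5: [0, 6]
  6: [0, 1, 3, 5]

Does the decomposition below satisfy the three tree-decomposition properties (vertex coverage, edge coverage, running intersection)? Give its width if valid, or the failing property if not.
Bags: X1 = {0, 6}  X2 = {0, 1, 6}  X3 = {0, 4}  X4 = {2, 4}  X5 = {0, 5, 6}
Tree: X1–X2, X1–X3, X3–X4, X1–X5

A tree decomposition must satisfy three properties: every vertex lies in some bag; for every edge, both endpoints lie together in some bag; and for every vertex, the bags containing it form a connected subtree. Here vertex 3 appears in no bag, so the decomposition is invalid.

No — vertex 3 appears in no bag.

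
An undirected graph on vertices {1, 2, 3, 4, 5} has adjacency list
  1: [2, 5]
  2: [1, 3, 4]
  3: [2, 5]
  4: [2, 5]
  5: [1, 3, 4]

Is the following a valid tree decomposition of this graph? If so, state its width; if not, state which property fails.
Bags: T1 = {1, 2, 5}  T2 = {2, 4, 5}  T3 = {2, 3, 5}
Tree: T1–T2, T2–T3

Yes; width 2.

Vertex coverage: the bags together contain {1, 2, 3, 4, 5}, the full vertex set. Edge coverage: each edge of G has both endpoints in at least one bag. Running intersection: for every vertex, the bags containing it form a connected subtree. All three properties hold, so this is a valid tree decomposition of width max|bag| − 1 = 2, and hence tw(G) ≤ 2.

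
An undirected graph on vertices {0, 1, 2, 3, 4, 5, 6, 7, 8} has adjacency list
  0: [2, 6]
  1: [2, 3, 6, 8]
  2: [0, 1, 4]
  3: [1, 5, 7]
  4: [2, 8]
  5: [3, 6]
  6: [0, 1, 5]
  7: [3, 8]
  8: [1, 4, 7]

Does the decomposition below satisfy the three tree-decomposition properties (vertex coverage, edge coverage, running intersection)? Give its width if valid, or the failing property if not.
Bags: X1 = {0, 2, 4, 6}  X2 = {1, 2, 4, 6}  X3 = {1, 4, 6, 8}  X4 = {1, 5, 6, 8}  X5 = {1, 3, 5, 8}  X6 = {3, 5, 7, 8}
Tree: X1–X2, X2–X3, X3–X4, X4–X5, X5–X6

Checking the three conditions: (i) the bags cover all of {0, 1, 2, 3, 4, 5, 6, 7, 8}; (ii) for each edge, some bag contains both endpoints; (iii) the bags containing any fixed vertex form a subtree. All hold, so the decomposition is valid with width 4 − 1 = 3.

Yes; width 3.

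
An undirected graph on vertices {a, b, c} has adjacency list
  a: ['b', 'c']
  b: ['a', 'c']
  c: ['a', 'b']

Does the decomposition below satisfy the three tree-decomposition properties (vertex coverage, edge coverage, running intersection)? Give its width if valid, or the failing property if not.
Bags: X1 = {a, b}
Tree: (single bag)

A tree decomposition must satisfy three properties: every vertex lies in some bag; for every edge, both endpoints lie together in some bag; and for every vertex, the bags containing it form a connected subtree. Here vertex c appears in no bag, so the decomposition is invalid.

No — vertex c appears in no bag.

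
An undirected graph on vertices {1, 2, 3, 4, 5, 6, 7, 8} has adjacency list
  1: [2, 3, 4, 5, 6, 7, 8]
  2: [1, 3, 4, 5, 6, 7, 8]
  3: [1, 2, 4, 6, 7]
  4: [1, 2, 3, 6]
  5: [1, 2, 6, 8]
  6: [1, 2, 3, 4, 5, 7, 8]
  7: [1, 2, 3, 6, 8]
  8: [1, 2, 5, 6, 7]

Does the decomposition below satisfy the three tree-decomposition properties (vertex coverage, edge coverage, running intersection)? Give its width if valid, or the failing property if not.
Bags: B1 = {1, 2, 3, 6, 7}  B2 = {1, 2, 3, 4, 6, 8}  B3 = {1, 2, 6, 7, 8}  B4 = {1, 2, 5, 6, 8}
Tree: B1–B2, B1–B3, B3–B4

No — bags containing vertex 8 are not connected in the tree.

A tree decomposition must satisfy three properties: every vertex lies in some bag; for every edge, both endpoints lie together in some bag; and for every vertex, the bags containing it form a connected subtree. Here bags containing vertex 8 are not connected in the tree, so the decomposition is invalid.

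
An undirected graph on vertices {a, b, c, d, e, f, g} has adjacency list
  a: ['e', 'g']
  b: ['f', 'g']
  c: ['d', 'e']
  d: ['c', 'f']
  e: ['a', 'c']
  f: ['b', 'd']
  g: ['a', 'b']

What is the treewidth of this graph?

A width-2 tree decomposition is:
Bags: B1 = {c, d, f}  B2 = {b, c, f}  B3 = {b, c, g}  B4 = {a, c, g}  B5 = {a, c, e}
Tree: B1–B2, B2–B3, B3–B4, B4–B5
The largest bag has 3 vertices, giving width 2; this decomposition certifies tw(G) ≤ 2. Since c–d–f–b–g–a–e–c is a cycle in G, G is not acyclic. Forests are exactly the graphs of treewidth ≤ 1, so tw(G) ≥ 2. Therefore the treewidth is 2.

2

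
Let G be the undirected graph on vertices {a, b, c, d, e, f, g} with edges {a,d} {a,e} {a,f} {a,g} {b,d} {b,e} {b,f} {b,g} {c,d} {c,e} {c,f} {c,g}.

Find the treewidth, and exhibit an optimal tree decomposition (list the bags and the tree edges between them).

The largest bag has 4 vertices, giving width 3; this decomposition certifies tw(G) ≤ 3. For the lower bound: the 4 vertex sets {c,f}, {b,e}, {a}, {g} are disjoint, each induces a connected subgraph, and every pair is joined by at least one edge of G. Contracting each set to a single vertex therefore yields K_{4} as a minor, and since treewidth is minor-monotone, tw(G) ≥ tw(K_{4}) = 3. Combining the bounds, tw(G) = 3.

Treewidth 3.
One optimal decomposition is:
Bags: B1 = {a, b, c, f}  B2 = {a, b, c, e}  B3 = {a, b, c, g}  B4 = {a, b, c, d}
Tree: B1–B2, B2–B3, B3–B4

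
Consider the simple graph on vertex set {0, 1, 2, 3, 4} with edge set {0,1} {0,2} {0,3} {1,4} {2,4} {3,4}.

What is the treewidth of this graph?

A width-2 tree decomposition is:
Bags: B1 = {0, 3, 4}  B2 = {0, 2, 4}  B3 = {0, 1, 4}
Tree: B1–B2, B2–B3
Every bag has size at most 3, so the width is 3 − 1 = 2 and tw(G) ≤ 2. Since 3–0–2–4–3 is a cycle in G, G is not acyclic. Forests are exactly the graphs of treewidth ≤ 1, so tw(G) ≥ 2. Combining the bounds, tw(G) = 2.

2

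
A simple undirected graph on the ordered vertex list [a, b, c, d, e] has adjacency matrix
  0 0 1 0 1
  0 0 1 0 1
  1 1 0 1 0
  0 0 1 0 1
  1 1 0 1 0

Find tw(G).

A width-2 tree decomposition is:
Bags: B1 = {b, c, e}  B2 = {c, d, e}  B3 = {a, c, e}
Tree: B1–B2, B2–B3
Each bag holds 3 vertices, so the decomposition has width 2, which upper-bounds the treewidth. Since e–b–c–d–e is a cycle in G, G is not acyclic. Forests are exactly the graphs of treewidth ≤ 1, so tw(G) ≥ 2. Combining the bounds, tw(G) = 2.

2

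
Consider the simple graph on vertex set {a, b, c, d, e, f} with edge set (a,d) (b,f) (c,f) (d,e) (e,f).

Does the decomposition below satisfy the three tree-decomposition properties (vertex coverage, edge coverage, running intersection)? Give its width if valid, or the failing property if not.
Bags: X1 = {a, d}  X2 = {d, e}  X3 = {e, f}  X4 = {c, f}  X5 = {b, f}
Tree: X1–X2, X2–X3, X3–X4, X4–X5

Yes; width 1.

Vertex coverage: the bags together contain {a, b, c, d, e, f}, the full vertex set. Edge coverage: each edge of G has both endpoints in at least one bag. Running intersection: for every vertex, the bags containing it form a connected subtree. All three properties hold, so this is a valid tree decomposition of width max|bag| − 1 = 1, and hence tw(G) ≤ 1.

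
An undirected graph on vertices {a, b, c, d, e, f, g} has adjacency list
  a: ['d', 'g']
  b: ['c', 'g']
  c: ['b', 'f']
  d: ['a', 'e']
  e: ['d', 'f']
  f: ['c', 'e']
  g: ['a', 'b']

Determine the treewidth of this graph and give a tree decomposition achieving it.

Each bag holds 3 vertices, so the decomposition has width 2, which upper-bounds the treewidth. For the lower bound, G contains the cycle d–a–g–b–c–f–e–d, so G is not a forest; only forests have treewidth ≤ 1, hence tw(G) ≥ 2. The upper and lower bounds meet at 2, so that is the treewidth.

Treewidth 2.
Bags: B1 = {a, d, g}  B2 = {b, d, g}  B3 = {b, c, d}  B4 = {c, d, f}  B5 = {d, e, f}
Tree: B1–B2, B2–B3, B3–B4, B4–B5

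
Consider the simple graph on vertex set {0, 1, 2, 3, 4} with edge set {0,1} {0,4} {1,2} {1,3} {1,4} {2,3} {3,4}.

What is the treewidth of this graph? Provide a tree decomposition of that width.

The largest bag has 3 vertices, giving width 2; this decomposition certifies tw(G) ≤ 2. Conversely, {0, 1, 4} is a clique of size 3, and the vertices of any clique must share a bag in every tree decomposition; so some bag has ≥ 3 vertices and tw(G) ≥ 2. Therefore the treewidth is 2.

Treewidth 2.
One such decomposition:
Bags: B1 = {1, 2, 3}  B2 = {1, 3, 4}  B3 = {0, 1, 4}
Tree: B1–B2, B2–B3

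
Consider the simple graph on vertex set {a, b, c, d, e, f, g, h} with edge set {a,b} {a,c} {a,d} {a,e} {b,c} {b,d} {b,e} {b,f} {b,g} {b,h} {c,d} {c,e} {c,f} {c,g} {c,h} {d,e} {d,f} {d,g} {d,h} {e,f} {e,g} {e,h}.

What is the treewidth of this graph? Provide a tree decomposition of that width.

Treewidth 4.
One optimal decomposition is:
Bags: B1 = {b, c, d, e, f}  B2 = {a, b, c, d, e}  B3 = {b, c, d, e, g}  B4 = {b, c, d, e, h}
Tree: B1–B2, B1–B3, B1–B4

Each bag holds 5 vertices, so the decomposition has width 4, which upper-bounds the treewidth. Conversely, {b, c, d, e, g} is a clique of size 5, and the vertices of any clique must share a bag in every tree decomposition; so some bag has ≥ 5 vertices and tw(G) ≥ 4. Hence tw(G) = 4 exactly.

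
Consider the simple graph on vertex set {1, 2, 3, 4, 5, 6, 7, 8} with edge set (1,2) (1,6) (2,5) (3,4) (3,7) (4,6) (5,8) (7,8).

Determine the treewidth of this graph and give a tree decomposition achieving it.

Treewidth 2.
Bags: B1 = {5, 7, 8}  B2 = {3, 5, 7}  B3 = {3, 4, 5}  B4 = {4, 5, 6}  B5 = {1, 5, 6}  B6 = {1, 2, 5}
Tree: B1–B2, B2–B3, B3–B4, B4–B5, B5–B6

Each bag holds 3 vertices, so the decomposition has width 2, which upper-bounds the treewidth. The edges 5–8–7–3–4–6–1–2–5 form a cycle, so G is not a tree and its treewidth is at least 2. Therefore the treewidth is 2.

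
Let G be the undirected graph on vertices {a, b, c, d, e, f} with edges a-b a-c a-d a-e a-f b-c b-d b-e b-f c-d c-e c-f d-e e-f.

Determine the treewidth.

A width-4 tree decomposition is:
Bags: B1 = {a, b, c, d, e}  B2 = {a, b, c, e, f}
Tree: B1–B2
Every bag has size at most 5, so the width is 5 − 1 = 4 and tw(G) ≤ 4. For the lower bound, the 5 vertices {a, b, c, d, e} are pairwise adjacent, and any tree decomposition puts a clique entirely inside one bag — forcing width ≥ 4. Therefore the treewidth is 4.

4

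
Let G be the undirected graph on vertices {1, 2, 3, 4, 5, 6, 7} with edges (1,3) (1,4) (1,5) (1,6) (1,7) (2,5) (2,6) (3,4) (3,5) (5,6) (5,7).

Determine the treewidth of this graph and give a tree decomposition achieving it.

Treewidth 2.
One optimal decomposition is:
Bags: B1 = {1, 5, 6}  B2 = {1, 3, 5}  B3 = {1, 3, 4}  B4 = {1, 5, 7}  B5 = {2, 5, 6}
Tree: B1–B2, B2–B3, B2–B4, B1–B5

Each bag holds 3 vertices, so the decomposition has width 2, which upper-bounds the treewidth. On the other hand G contains the 3-clique {1, 3, 4}. A clique must lie in a single bag of any decomposition, so no decomposition can have width below 2. Hence tw(G) = 2 exactly.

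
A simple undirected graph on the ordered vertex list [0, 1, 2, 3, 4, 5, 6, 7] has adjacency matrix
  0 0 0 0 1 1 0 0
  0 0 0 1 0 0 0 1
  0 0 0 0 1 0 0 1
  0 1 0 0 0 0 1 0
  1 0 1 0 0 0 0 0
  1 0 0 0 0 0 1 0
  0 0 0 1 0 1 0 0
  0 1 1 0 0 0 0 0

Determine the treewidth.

A width-2 tree decomposition is:
Bags: B1 = {3, 5, 6}  B2 = {0, 3, 5}  B3 = {0, 3, 4}  B4 = {2, 3, 4}  B5 = {2, 3, 7}  B6 = {1, 3, 7}
Tree: B1–B2, B2–B3, B3–B4, B4–B5, B5–B6
Every bag has size at most 3, so the width is 3 − 1 = 2 and tw(G) ≤ 2. For the lower bound, G contains the cycle 3–6–5–0–4–2–7–1–3, so G is not a forest; only forests have treewidth ≤ 1, hence tw(G) ≥ 2. The upper and lower bounds meet at 2, so that is the treewidth.

2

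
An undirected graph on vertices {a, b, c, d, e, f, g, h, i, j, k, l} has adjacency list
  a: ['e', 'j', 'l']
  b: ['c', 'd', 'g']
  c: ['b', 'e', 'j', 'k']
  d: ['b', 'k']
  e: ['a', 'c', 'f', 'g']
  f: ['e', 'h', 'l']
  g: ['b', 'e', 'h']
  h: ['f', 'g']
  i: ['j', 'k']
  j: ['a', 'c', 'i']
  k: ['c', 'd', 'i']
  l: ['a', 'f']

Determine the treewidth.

3

A width-3 tree decomposition is:
Bags: B1 = {b, d, i, k}  B2 = {b, c, i, k}  B3 = {b, c, i, j}  B4 = {b, c, g, j}  B5 = {c, e, g, j}  B6 = {a, e, g, j}  B7 = {a, e, g, h}  B8 = {a, e, f, h}  B9 = {a, f, h, l}
Tree: B1–B2, B2–B3, B3–B4, B4–B5, B5–B6, B6–B7, B7–B8, B8–B9
Each bag holds 4 vertices, so the decomposition has width 3, which upper-bounds the treewidth. For the lower bound: the 4 vertex sets {d,i,k}, {b}, {c}, {a,e,g,j} are disjoint, each induces a connected subgraph, and every pair is joined by at least one edge of G. Contracting each set to a single vertex therefore yields K_{4} as a minor, and since treewidth is minor-monotone, tw(G) ≥ tw(K_{4}) = 3. Combining the bounds, tw(G) = 3.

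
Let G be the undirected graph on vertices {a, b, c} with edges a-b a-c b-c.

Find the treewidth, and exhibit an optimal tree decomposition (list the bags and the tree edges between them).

A single bag containing all 3 vertices is trivially a valid decomposition of width 2. On the other hand G contains the 3-clique {a, b, c}. A clique must lie in a single bag of any decomposition, so no decomposition can have width below 2. The upper and lower bounds meet at 2, so that is the treewidth.

Treewidth 2.
One such decomposition:
Bags: B1 = {a, b, c}
Tree: (single bag)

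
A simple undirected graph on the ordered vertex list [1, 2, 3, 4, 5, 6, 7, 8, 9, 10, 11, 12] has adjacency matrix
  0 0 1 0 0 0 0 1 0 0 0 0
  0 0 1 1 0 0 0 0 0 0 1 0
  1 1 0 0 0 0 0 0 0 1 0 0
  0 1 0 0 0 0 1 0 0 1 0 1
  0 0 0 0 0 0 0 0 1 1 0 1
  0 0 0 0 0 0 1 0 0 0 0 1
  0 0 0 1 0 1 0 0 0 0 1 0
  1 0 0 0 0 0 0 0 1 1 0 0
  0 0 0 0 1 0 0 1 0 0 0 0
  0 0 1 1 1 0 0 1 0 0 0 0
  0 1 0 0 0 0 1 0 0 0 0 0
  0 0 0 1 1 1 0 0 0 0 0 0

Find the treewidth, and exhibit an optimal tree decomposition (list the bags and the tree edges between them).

Every bag has size at most 4, so the width is 4 − 1 = 3 and tw(G) ≤ 3. For the lower bound: the 4 vertex sets {1,8,9}, {3}, {10}, {2,4,5,12} are disjoint, each induces a connected subgraph, and every pair is joined by at least one edge of G. Contracting each set to a single vertex therefore yields K_{4} as a minor, and since treewidth is minor-monotone, tw(G) ≥ tw(K_{4}) = 3. Therefore the treewidth is 3.

Treewidth 3.
One such decomposition:
Bags: B1 = {1, 3, 8, 9}  B2 = {3, 8, 9, 10}  B3 = {3, 5, 9, 10}  B4 = {2, 3, 5, 10}  B5 = {2, 4, 5, 10}  B6 = {2, 4, 5, 12}  B7 = {2, 4, 11, 12}  B8 = {4, 7, 11, 12}  B9 = {6, 7, 11, 12}
Tree: B1–B2, B2–B3, B3–B4, B4–B5, B5–B6, B6–B7, B7–B8, B8–B9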